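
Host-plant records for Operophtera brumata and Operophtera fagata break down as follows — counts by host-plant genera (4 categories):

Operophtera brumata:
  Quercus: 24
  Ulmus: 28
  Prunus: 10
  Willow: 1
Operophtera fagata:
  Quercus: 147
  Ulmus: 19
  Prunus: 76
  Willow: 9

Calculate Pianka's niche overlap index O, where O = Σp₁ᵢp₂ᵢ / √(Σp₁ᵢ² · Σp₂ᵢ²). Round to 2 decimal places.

0.76

Proportions for Operophtera brumata (n=63): 24/63=0.3810, 28/63=0.4444, 10/63=0.1587, 1/63=0.0159
Proportions for Operophtera fagata (n=251): 147/251=0.5857, 19/251=0.0757, 76/251=0.3028, 9/251=0.0359
Σ p₁ᵢp₂ᵢ = 0.223152 + 0.033641 + 0.048054 + 0.000571 = 0.305418
Σp_1ᵢ² = 0.3810² + 0.4444² + 0.1587² + 0.0159² = 0.145161 + 0.197491 + 0.025186 + 0.000253 = 0.368091
Σp_2ᵢ² = 0.5857² + 0.0757² + 0.3028² + 0.0359² = 0.343044 + 0.005730 + 0.091688 + 0.001289 = 0.441751
O = 0.305418 / √(0.368091 × 0.441751) = 0.305418 / 0.4032426 = 0.7574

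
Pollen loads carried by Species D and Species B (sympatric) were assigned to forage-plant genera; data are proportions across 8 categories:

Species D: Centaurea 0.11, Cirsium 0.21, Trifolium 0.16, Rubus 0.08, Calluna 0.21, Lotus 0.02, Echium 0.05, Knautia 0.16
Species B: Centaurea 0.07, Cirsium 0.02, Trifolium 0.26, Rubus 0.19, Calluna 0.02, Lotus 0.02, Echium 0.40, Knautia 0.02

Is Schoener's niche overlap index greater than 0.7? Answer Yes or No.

Σ|p₁ᵢ − p₂ᵢ| = 0.04 + 0.19 + 0.10 + 0.11 + 0.19 + 0.00 + 0.35 + 0.14 = 1.12
D = 1 − ½ × 1.12 = 1 − 0.560 = 0.4400
D = 0.4400 < 0.7 → No.

No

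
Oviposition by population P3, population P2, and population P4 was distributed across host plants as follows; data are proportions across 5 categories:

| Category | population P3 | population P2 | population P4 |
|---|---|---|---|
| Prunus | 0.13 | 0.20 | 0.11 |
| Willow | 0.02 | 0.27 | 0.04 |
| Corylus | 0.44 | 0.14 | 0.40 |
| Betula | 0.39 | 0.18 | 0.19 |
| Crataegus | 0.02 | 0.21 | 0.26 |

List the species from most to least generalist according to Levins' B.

population P2 > population P4 > population P3

Σp_P3ᵢ² = 0.13² + 0.02² + 0.44² + 0.39² + 0.02² = 0.0169 + 0.0004 + 0.1936 + 0.1521 + 0.0004 = 0.3634
B_P3 = 1 / 0.3634 = 2.7518
Σp_P2ᵢ² = 0.20² + 0.27² + 0.14² + 0.18² + 0.21² = 0.0400 + 0.0729 + 0.0196 + 0.0324 + 0.0441 = 0.2090
B_P2 = 1 / 0.2090 = 4.7847
Σp_P4ᵢ² = 0.11² + 0.04² + 0.40² + 0.19² + 0.26² = 0.0121 + 0.0016 + 0.1600 + 0.0361 + 0.0676 = 0.2774
B_P4 = 1 / 0.2774 = 3.6049
Ranking by B (broadest → narrowest): population P2 (4.78) > population P4 (3.60) > population P3 (2.75)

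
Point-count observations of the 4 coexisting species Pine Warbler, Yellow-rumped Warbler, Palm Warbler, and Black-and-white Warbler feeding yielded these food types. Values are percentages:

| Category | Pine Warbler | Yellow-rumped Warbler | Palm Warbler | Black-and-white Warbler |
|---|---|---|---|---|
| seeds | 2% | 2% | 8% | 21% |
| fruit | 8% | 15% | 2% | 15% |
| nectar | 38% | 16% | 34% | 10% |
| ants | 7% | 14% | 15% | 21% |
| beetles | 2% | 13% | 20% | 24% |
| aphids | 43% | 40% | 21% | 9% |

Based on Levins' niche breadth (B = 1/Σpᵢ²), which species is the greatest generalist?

Black-and-white Warbler

Convert percentages to proportions (divide by 100).
Σp_Pineᵢ² = 0.02² + 0.08² + 0.38² + 0.07² + 0.02² + 0.43² = 0.0004 + 0.0064 + 0.1444 + 0.0049 + 0.0004 + 0.1849 = 0.3414
B_Pine = 1 / 0.3414 = 2.9291
Σp_Yellᵢ² = 0.02² + 0.15² + 0.16² + 0.14² + 0.13² + 0.40² = 0.0004 + 0.0225 + 0.0256 + 0.0196 + 0.0169 + 0.1600 = 0.2450
B_Yell = 1 / 0.2450 = 4.0816
Σp_Palmᵢ² = 0.08² + 0.02² + 0.34² + 0.15² + 0.20² + 0.21² = 0.0064 + 0.0004 + 0.1156 + 0.0225 + 0.0400 + 0.0441 = 0.2290
B_Palm = 1 / 0.2290 = 4.3668
Σp_Blacᵢ² = 0.21² + 0.15² + 0.10² + 0.21² + 0.24² + 0.09² = 0.0441 + 0.0225 + 0.0100 + 0.0441 + 0.0576 + 0.0081 = 0.1864
B_Blac = 1 / 0.1864 = 5.3648
Highest B → broadest niche (most generalist): Black-and-white Warbler (B = 5.36).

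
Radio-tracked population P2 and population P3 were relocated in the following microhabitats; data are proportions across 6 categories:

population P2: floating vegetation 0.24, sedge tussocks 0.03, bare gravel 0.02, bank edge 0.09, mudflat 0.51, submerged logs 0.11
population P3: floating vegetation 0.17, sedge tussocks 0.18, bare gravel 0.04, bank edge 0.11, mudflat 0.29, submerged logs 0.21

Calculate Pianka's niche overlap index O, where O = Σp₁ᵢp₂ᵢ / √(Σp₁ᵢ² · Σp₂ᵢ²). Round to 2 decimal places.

0.87

Σ p₁ᵢp₂ᵢ = 0.0408 + 0.0054 + 0.0008 + 0.0099 + 0.1479 + 0.0231 = 0.2279
Σp_1ᵢ² = 0.24² + 0.03² + 0.02² + 0.09² + 0.51² + 0.11² = 0.0576 + 0.0009 + 0.0004 + 0.0081 + 0.2601 + 0.0121 = 0.3392
Σp_2ᵢ² = 0.17² + 0.18² + 0.04² + 0.11² + 0.29² + 0.21² = 0.0289 + 0.0324 + 0.0016 + 0.0121 + 0.0841 + 0.0441 = 0.2032
O = 0.2279 / √(0.3392 × 0.2032) = 0.2279 / 0.26254 = 0.8681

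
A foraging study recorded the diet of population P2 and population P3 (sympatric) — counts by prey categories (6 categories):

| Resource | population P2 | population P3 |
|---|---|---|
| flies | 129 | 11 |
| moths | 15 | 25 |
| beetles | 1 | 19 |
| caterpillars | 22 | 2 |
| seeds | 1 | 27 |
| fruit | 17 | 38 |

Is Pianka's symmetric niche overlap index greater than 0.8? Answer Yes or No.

Proportions for population P2 (n=185): 129/185=0.6973, 15/185=0.0811, 1/185=0.0054, 22/185=0.1189, 1/185=0.0054, 17/185=0.0919
Proportions for population P3 (n=122): 11/122=0.0902, 25/122=0.2049, 19/122=0.1557, 2/122=0.0164, 27/122=0.2213, 38/122=0.3115
Σ p₁ᵢp₂ᵢ = 0.062896 + 0.016617 + 0.000841 + 0.001950 + 0.001195 + 0.028627 = 0.112126
Σp_1ᵢ² = 0.6973² + 0.0811² + 0.0054² + 0.1189² + 0.0054² + 0.0919² = 0.486227 + 0.006577 + 0.000029 + 0.014137 + 0.000029 + 0.008446 = 0.515445
Σp_2ᵢ² = 0.0902² + 0.2049² + 0.1557² + 0.0164² + 0.2213² + 0.3115² = 0.008136 + 0.041984 + 0.024242 + 0.000269 + 0.048974 + 0.097032 = 0.220637
O = 0.112126 / √(0.515445 × 0.220637) = 0.112126 / 0.3372332 = 0.3325
O = 0.3325 < 0.8 → No.

No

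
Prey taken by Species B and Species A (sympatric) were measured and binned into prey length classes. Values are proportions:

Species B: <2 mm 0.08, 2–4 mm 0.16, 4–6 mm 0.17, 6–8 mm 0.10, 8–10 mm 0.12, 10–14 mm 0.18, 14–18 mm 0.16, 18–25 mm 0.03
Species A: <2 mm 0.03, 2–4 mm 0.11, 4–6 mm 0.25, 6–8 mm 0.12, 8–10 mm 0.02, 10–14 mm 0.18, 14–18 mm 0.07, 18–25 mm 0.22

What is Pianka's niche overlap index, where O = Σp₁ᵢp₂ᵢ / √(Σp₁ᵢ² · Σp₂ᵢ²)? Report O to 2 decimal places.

0.80

Σ p₁ᵢp₂ᵢ = 0.0024 + 0.0176 + 0.0425 + 0.0120 + 0.0024 + 0.0324 + 0.0112 + 0.0066 = 0.1271
Σp_1ᵢ² = 0.08² + 0.16² + 0.17² + 0.10² + 0.12² + 0.18² + 0.16² + 0.03² = 0.0064 + 0.0256 + 0.0289 + 0.0100 + 0.0144 + 0.0324 + 0.0256 + 0.0009 = 0.1442
Σp_2ᵢ² = 0.03² + 0.11² + 0.25² + 0.12² + 0.02² + 0.18² + 0.07² + 0.22² = 0.0009 + 0.0121 + 0.0625 + 0.0144 + 0.0004 + 0.0324 + 0.0049 + 0.0484 = 0.1760
O = 0.1271 / √(0.1442 × 0.1760) = 0.1271 / 0.15931 = 0.7978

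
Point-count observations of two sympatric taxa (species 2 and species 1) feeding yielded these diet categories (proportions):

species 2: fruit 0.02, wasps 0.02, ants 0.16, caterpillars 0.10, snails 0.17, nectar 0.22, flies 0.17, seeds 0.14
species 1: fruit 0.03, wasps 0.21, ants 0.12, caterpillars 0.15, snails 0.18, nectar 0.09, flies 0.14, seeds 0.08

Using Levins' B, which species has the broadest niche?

species 1

Σp_2ᵢ² = 0.02² + 0.02² + 0.16² + 0.10² + 0.17² + 0.22² + 0.17² + 0.14² = 0.0004 + 0.0004 + 0.0256 + 0.0100 + 0.0289 + 0.0484 + 0.0289 + 0.0196 = 0.1622
B_2 = 1 / 0.1622 = 6.1652
Σp_1ᵢ² = 0.03² + 0.21² + 0.12² + 0.15² + 0.18² + 0.09² + 0.14² + 0.08² = 0.0009 + 0.0441 + 0.0144 + 0.0225 + 0.0324 + 0.0081 + 0.0196 + 0.0064 = 0.1484
B_1 = 1 / 0.1484 = 6.7385
Highest B → broadest niche (most generalist): species 1 (B = 6.74).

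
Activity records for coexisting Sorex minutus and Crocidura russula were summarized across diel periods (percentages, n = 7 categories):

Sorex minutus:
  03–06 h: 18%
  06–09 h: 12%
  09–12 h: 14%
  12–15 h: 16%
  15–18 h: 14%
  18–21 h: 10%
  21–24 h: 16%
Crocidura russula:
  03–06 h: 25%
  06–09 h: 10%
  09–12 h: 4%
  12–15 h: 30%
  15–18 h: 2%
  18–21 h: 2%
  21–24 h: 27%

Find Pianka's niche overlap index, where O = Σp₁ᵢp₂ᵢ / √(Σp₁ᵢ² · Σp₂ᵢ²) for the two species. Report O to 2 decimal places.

0.85

Convert percentages to proportions (divide by 100).
Σ p₁ᵢp₂ᵢ = 0.0450 + 0.0120 + 0.0056 + 0.0480 + 0.0028 + 0.0020 + 0.0432 = 0.1586
Σp_1ᵢ² = 0.18² + 0.12² + 0.14² + 0.16² + 0.14² + 0.10² + 0.16² = 0.0324 + 0.0144 + 0.0196 + 0.0256 + 0.0196 + 0.0100 + 0.0256 = 0.1472
Σp_2ᵢ² = 0.25² + 0.10² + 0.04² + 0.30² + 0.02² + 0.02² + 0.27² = 0.0625 + 0.0100 + 0.0016 + 0.0900 + 0.0004 + 0.0004 + 0.0729 = 0.2378
O = 0.1586 / √(0.1472 × 0.2378) = 0.1586 / 0.18709 = 0.8477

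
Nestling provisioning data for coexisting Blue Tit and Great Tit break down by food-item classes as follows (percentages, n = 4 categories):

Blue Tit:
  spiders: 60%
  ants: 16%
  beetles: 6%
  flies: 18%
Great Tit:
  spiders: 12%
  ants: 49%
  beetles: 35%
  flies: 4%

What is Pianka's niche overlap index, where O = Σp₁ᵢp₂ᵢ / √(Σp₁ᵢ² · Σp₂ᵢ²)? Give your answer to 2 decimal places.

Convert percentages to proportions (divide by 100).
Σ p₁ᵢp₂ᵢ = 0.0720 + 0.0784 + 0.0210 + 0.0072 = 0.1786
Σp_1ᵢ² = 0.60² + 0.16² + 0.06² + 0.18² = 0.3600 + 0.0256 + 0.0036 + 0.0324 = 0.4216
Σp_2ᵢ² = 0.12² + 0.49² + 0.35² + 0.04² = 0.0144 + 0.2401 + 0.1225 + 0.0016 = 0.3786
O = 0.1786 / √(0.4216 × 0.3786) = 0.1786 / 0.39952 = 0.4470

0.45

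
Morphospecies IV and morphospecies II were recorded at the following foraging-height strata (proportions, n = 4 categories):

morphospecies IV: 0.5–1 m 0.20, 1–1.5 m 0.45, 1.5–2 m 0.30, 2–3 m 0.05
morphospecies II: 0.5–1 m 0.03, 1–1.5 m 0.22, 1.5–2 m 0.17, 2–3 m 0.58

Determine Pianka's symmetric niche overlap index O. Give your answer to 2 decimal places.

Σ p₁ᵢp₂ᵢ = 0.0060 + 0.0990 + 0.0510 + 0.0290 = 0.1850
Σp_1ᵢ² = 0.20² + 0.45² + 0.30² + 0.05² = 0.0400 + 0.2025 + 0.0900 + 0.0025 = 0.3350
Σp_2ᵢ² = 0.03² + 0.22² + 0.17² + 0.58² = 0.0009 + 0.0484 + 0.0289 + 0.3364 = 0.4146
O = 0.1850 / √(0.3350 × 0.4146) = 0.1850 / 0.37268 = 0.4964

0.50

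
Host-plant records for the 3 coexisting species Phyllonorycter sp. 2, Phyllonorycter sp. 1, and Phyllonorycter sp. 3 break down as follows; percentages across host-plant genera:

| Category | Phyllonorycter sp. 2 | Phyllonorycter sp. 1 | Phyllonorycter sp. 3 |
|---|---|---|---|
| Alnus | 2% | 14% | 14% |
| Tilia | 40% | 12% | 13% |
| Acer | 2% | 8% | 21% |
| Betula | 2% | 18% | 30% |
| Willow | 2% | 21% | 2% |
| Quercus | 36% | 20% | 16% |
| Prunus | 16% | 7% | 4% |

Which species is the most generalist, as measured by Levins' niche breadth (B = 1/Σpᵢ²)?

Convert percentages to proportions (divide by 100).
Σp_2ᵢ² = 0.02² + 0.40² + 0.02² + 0.02² + 0.02² + 0.36² + 0.16² = 0.0004 + 0.1600 + 0.0004 + 0.0004 + 0.0004 + 0.1296 + 0.0256 = 0.3168
B_2 = 1 / 0.3168 = 3.1566
Σp_1ᵢ² = 0.14² + 0.12² + 0.08² + 0.18² + 0.21² + 0.20² + 0.07² = 0.0196 + 0.0144 + 0.0064 + 0.0324 + 0.0441 + 0.0400 + 0.0049 = 0.1618
B_1 = 1 / 0.1618 = 6.1805
Σp_3ᵢ² = 0.14² + 0.13² + 0.21² + 0.30² + 0.02² + 0.16² + 0.04² = 0.0196 + 0.0169 + 0.0441 + 0.0900 + 0.0004 + 0.0256 + 0.0016 = 0.1982
B_3 = 1 / 0.1982 = 5.0454
Highest B → broadest niche (most generalist): Phyllonorycter sp. 1 (B = 6.18).

Phyllonorycter sp. 1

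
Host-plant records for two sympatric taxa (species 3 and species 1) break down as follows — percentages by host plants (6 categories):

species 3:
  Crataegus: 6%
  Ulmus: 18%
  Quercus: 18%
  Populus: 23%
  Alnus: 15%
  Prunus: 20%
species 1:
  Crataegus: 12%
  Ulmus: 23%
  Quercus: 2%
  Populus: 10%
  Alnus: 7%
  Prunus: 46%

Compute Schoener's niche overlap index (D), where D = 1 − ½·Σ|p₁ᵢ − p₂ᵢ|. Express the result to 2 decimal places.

Convert percentages to proportions (divide by 100).
Σ|p₁ᵢ − p₂ᵢ| = 0.06 + 0.05 + 0.16 + 0.13 + 0.08 + 0.26 = 0.74
D = 1 − ½ × 0.74 = 1 − 0.370 = 0.6300

0.63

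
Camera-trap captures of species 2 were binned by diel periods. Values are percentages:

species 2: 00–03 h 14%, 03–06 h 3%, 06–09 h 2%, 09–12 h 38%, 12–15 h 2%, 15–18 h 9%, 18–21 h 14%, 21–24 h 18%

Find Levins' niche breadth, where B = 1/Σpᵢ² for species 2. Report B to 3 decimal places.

Convert percentages to proportions (divide by 100).
Σpᵢ² = 0.14² + 0.03² + 0.02² + 0.38² + 0.02² + 0.09² + 0.14² + 0.18² = 0.0196 + 0.0009 + 0.0004 + 0.1444 + 0.0004 + 0.0081 + 0.0196 + 0.0324 = 0.2258
B = 1 / 0.2258 = 4.42870

4.429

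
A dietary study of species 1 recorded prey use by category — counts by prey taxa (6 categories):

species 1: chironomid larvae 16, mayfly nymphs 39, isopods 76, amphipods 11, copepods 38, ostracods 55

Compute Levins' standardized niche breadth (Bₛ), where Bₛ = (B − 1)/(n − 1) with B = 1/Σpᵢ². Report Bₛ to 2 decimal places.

0.71

Proportions for species 1 (n=235): 16/235=0.0681, 39/235=0.1660, 76/235=0.3234, 11/235=0.0468, 38/235=0.1617, 55/235=0.2340
Σpᵢ² = 0.0681² + 0.1660² + 0.3234² + 0.0468² + 0.1617² + 0.2340² = 0.004638 + 0.027556 + 0.104588 + 0.002190 + 0.026147 + 0.054756 = 0.219875
B = 1 / 0.219875 = 4.5480
Bₛ = (B − 1)/(n − 1) = (4.5480 − 1)/(6 − 1) = 3.5480/5 = 0.7096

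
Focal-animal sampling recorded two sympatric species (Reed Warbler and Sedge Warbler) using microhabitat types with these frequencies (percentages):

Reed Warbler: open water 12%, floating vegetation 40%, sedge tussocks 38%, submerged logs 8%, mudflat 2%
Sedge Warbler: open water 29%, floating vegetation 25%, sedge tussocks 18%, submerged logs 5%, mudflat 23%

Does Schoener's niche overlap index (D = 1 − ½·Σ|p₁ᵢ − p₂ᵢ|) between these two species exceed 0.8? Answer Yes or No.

Convert percentages to proportions (divide by 100).
Σ|p₁ᵢ − p₂ᵢ| = 0.17 + 0.15 + 0.20 + 0.03 + 0.21 = 0.76
D = 1 − ½ × 0.76 = 1 − 0.380 = 0.6200
D = 0.6200 < 0.8 → No.

No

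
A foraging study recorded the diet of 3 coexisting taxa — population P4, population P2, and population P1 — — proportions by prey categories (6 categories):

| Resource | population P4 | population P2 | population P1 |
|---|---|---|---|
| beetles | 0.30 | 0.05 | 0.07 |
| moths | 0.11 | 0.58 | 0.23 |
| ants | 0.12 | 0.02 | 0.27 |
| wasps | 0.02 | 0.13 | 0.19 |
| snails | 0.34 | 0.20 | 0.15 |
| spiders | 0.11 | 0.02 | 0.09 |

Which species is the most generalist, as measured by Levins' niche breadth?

population P1

Σp_P4ᵢ² = 0.30² + 0.11² + 0.12² + 0.02² + 0.34² + 0.11² = 0.0900 + 0.0121 + 0.0144 + 0.0004 + 0.1156 + 0.0121 = 0.2446
B_P4 = 1 / 0.2446 = 4.0883
Σp_P2ᵢ² = 0.05² + 0.58² + 0.02² + 0.13² + 0.20² + 0.02² = 0.0025 + 0.3364 + 0.0004 + 0.0169 + 0.0400 + 0.0004 = 0.3966
B_P2 = 1 / 0.3966 = 2.5214
Σp_P1ᵢ² = 0.07² + 0.23² + 0.27² + 0.19² + 0.15² + 0.09² = 0.0049 + 0.0529 + 0.0729 + 0.0361 + 0.0225 + 0.0081 = 0.1974
B_P1 = 1 / 0.1974 = 5.0659
Highest B → broadest niche (most generalist): population P1 (B = 5.07).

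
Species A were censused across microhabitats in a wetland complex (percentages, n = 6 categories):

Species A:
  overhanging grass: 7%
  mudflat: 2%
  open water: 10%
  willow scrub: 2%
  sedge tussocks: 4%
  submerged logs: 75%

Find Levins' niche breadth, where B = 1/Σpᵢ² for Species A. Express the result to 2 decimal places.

1.72

Convert percentages to proportions (divide by 100).
Σpᵢ² = 0.07² + 0.02² + 0.10² + 0.02² + 0.04² + 0.75² = 0.0049 + 0.0004 + 0.0100 + 0.0004 + 0.0016 + 0.5625 = 0.5798
B = 1 / 0.5798 = 1.7247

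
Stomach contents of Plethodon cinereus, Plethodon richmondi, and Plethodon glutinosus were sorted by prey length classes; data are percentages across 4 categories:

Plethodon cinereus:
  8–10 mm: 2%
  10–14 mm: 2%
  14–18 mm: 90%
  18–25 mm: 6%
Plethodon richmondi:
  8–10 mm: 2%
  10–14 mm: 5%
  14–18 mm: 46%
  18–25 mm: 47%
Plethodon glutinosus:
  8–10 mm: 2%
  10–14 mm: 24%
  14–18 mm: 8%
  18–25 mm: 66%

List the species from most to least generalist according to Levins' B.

Plethodon richmondi > Plethodon glutinosus > Plethodon cinereus

Convert percentages to proportions (divide by 100).
Σp_cineᵢ² = 0.02² + 0.02² + 0.90² + 0.06² = 0.0004 + 0.0004 + 0.8100 + 0.0036 = 0.8144
B_cine = 1 / 0.8144 = 1.2279
Σp_richᵢ² = 0.02² + 0.05² + 0.46² + 0.47² = 0.0004 + 0.0025 + 0.2116 + 0.2209 = 0.4354
B_rich = 1 / 0.4354 = 2.2967
Σp_glutᵢ² = 0.02² + 0.24² + 0.08² + 0.66² = 0.0004 + 0.0576 + 0.0064 + 0.4356 = 0.5000
B_glut = 1 / 0.5000 = 2.0000
Ranking by B (broadest → narrowest): Plethodon richmondi (2.30) > Plethodon glutinosus (2.00) > Plethodon cinereus (1.23)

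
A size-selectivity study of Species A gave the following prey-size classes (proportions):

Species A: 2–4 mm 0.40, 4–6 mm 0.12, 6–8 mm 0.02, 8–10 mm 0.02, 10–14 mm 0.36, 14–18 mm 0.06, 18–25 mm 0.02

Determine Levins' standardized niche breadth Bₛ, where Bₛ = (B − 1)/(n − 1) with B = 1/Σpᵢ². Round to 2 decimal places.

Σpᵢ² = 0.40² + 0.12² + 0.02² + 0.02² + 0.36² + 0.06² + 0.02² = 0.1600 + 0.0144 + 0.0004 + 0.0004 + 0.1296 + 0.0036 + 0.0004 = 0.3088
B = 1 / 0.3088 = 3.2383
Bₛ = (B − 1)/(n − 1) = (3.2383 − 1)/(7 − 1) = 2.2383/6 = 0.3731

0.37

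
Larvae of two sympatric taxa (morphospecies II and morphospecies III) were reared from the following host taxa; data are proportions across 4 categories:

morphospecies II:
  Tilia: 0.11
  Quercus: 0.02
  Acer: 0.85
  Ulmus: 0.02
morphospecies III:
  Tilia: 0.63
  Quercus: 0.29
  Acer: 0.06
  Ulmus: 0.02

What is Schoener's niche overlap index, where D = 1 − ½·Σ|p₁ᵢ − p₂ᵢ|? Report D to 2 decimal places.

Σ|p₁ᵢ − p₂ᵢ| = 0.52 + 0.27 + 0.79 + 0.00 = 1.58
D = 1 − ½ × 1.58 = 1 − 0.790 = 0.2100

0.21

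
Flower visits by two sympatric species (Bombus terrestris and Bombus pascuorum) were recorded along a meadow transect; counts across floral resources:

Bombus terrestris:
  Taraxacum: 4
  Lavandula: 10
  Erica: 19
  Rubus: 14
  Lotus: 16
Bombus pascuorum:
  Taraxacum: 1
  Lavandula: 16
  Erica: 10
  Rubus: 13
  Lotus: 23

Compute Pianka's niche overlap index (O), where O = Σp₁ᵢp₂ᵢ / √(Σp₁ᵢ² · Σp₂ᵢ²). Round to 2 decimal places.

Proportions for Bombus terrestris (n=63): 4/63=0.0635, 10/63=0.1587, 19/63=0.3016, 14/63=0.2222, 16/63=0.2540
Proportions for Bombus pascuorum (n=63): 1/63=0.0159, 16/63=0.2540, 10/63=0.1587, 13/63=0.2063, 23/63=0.3651
Σ p₁ᵢp₂ᵢ = 0.001010 + 0.040310 + 0.047864 + 0.045840 + 0.092735 = 0.227759
Σp_1ᵢ² = 0.0635² + 0.1587² + 0.3016² + 0.2222² + 0.2540² = 0.004032 + 0.025186 + 0.090963 + 0.049373 + 0.064516 = 0.234070
Σp_2ᵢ² = 0.0159² + 0.2540² + 0.1587² + 0.2063² + 0.3651² = 0.000253 + 0.064516 + 0.025186 + 0.042560 + 0.133298 = 0.265813
O = 0.227759 / √(0.234070 × 0.265813) = 0.227759 / 0.2494371 = 0.9131

0.91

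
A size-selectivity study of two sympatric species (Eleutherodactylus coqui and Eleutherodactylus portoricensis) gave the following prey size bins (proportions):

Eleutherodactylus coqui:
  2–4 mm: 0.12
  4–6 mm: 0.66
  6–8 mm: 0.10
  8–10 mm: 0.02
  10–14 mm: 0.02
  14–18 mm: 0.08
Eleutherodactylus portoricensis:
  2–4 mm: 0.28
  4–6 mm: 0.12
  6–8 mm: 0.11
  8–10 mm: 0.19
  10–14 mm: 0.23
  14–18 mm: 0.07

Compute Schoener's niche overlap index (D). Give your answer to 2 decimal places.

0.45

Σ|p₁ᵢ − p₂ᵢ| = 0.16 + 0.54 + 0.01 + 0.17 + 0.21 + 0.01 = 1.10
D = 1 − ½ × 1.10 = 1 − 0.550 = 0.4500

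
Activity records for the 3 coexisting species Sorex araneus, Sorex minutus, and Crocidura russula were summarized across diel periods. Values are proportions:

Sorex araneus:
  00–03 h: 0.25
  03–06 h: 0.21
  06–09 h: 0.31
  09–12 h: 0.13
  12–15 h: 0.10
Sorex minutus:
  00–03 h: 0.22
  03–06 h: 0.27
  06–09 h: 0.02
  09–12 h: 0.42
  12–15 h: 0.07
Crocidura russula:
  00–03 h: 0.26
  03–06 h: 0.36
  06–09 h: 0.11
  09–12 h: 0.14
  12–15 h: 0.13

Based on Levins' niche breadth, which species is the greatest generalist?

Σp_aranᵢ² = 0.25² + 0.21² + 0.31² + 0.13² + 0.10² = 0.0625 + 0.0441 + 0.0961 + 0.0169 + 0.0100 = 0.2296
B_aran = 1 / 0.2296 = 4.3554
Σp_minuᵢ² = 0.22² + 0.27² + 0.02² + 0.42² + 0.07² = 0.0484 + 0.0729 + 0.0004 + 0.1764 + 0.0049 = 0.3030
B_minu = 1 / 0.3030 = 3.3003
Σp_russᵢ² = 0.26² + 0.36² + 0.11² + 0.14² + 0.13² = 0.0676 + 0.1296 + 0.0121 + 0.0196 + 0.0169 = 0.2458
B_russ = 1 / 0.2458 = 4.0683
Highest B → broadest niche (most generalist): Sorex araneus (B = 4.36).

Sorex araneus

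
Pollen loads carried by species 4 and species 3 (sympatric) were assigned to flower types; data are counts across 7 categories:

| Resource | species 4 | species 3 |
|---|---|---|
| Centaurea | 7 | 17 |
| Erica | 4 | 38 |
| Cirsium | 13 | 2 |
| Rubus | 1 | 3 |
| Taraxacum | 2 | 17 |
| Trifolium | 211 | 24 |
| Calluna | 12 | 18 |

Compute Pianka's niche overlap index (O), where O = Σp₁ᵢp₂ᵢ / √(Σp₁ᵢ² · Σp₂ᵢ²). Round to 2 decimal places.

Proportions for species 4 (n=250): 7/250=0.0280, 4/250=0.0160, 13/250=0.0520, 1/250=0.0040, 2/250=0.0080, 211/250=0.8440, 12/250=0.0480
Proportions for species 3 (n=119): 17/119=0.1429, 38/119=0.3193, 2/119=0.0168, 3/119=0.0252, 17/119=0.1429, 24/119=0.2017, 18/119=0.1513
Σ p₁ᵢp₂ᵢ = 0.004001 + 0.005109 + 0.000874 + 0.000101 + 0.001143 + 0.170235 + 0.007262 = 0.188725
Σp_1ᵢ² = 0.0280² + 0.0160² + 0.0520² + 0.0040² + 0.0080² + 0.8440² + 0.0480² = 0.000784 + 0.000256 + 0.002704 + 0.000016 + 0.000064 + 0.712336 + 0.002304 = 0.718464
Σp_2ᵢ² = 0.1429² + 0.3193² + 0.0168² + 0.0252² + 0.1429² + 0.2017² + 0.1513² = 0.020420 + 0.101952 + 0.000282 + 0.000635 + 0.020420 + 0.040683 + 0.022892 = 0.207284
O = 0.188725 / √(0.718464 × 0.207284) = 0.188725 / 0.3859094 = 0.4890

0.49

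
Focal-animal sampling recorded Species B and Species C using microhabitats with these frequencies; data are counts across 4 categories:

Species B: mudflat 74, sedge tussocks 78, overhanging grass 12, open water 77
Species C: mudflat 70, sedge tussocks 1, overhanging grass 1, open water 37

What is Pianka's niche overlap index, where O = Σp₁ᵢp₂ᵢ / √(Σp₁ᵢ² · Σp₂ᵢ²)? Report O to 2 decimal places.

Proportions for Species B (n=241): 74/241=0.3071, 78/241=0.3237, 12/241=0.0498, 77/241=0.3195
Proportions for Species C (n=109): 70/109=0.6422, 1/109=0.0092, 1/109=0.0092, 37/109=0.3394
Σ p₁ᵢp₂ᵢ = 0.197220 + 0.002978 + 0.000458 + 0.108438 = 0.309094
Σp_1ᵢ² = 0.3071² + 0.3237² + 0.0498² + 0.3195² = 0.094310 + 0.104782 + 0.002480 + 0.102080 = 0.303652
Σp_2ᵢ² = 0.6422² + 0.0092² + 0.0092² + 0.3394² = 0.412421 + 0.000085 + 0.000085 + 0.115192 = 0.527783
O = 0.309094 / √(0.303652 × 0.527783) = 0.309094 / 0.4003278 = 0.7721

0.77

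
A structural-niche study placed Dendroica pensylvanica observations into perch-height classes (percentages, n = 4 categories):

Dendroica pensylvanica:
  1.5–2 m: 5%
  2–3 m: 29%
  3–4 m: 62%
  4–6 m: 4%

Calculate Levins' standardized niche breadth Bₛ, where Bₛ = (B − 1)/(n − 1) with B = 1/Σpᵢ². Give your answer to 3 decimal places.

Convert percentages to proportions (divide by 100).
Σpᵢ² = 0.05² + 0.29² + 0.62² + 0.04² = 0.0025 + 0.0841 + 0.3844 + 0.0016 = 0.4726
B = 1 / 0.4726 = 2.11595
Bₛ = (B − 1)/(n − 1) = (2.11595 − 1)/(4 − 1) = 1.11595/3 = 0.37198

0.372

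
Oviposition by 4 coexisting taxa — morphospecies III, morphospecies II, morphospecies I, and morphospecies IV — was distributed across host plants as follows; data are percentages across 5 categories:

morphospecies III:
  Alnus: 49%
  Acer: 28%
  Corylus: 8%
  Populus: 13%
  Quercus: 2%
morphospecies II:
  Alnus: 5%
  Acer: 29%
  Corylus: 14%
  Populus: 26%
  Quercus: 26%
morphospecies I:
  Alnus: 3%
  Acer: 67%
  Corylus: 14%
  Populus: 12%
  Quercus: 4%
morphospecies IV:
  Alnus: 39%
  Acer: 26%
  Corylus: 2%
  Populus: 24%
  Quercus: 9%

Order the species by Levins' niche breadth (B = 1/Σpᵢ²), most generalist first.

morphospecies II > morphospecies IV > morphospecies III > morphospecies I

Convert percentages to proportions (divide by 100).
Σp_IIIᵢ² = 0.49² + 0.28² + 0.08² + 0.13² + 0.02² = 0.2401 + 0.0784 + 0.0064 + 0.0169 + 0.0004 = 0.3422
B_III = 1 / 0.3422 = 2.9223
Σp_IIᵢ² = 0.05² + 0.29² + 0.14² + 0.26² + 0.26² = 0.0025 + 0.0841 + 0.0196 + 0.0676 + 0.0676 = 0.2414
B_II = 1 / 0.2414 = 4.1425
Σp_Iᵢ² = 0.03² + 0.67² + 0.14² + 0.12² + 0.04² = 0.0009 + 0.4489 + 0.0196 + 0.0144 + 0.0016 = 0.4854
B_I = 1 / 0.4854 = 2.0602
Σp_IVᵢ² = 0.39² + 0.26² + 0.02² + 0.24² + 0.09² = 0.1521 + 0.0676 + 0.0004 + 0.0576 + 0.0081 = 0.2858
B_IV = 1 / 0.2858 = 3.4990
Ranking by B (broadest → narrowest): morphospecies II (4.14) > morphospecies IV (3.50) > morphospecies III (2.92) > morphospecies I (2.06)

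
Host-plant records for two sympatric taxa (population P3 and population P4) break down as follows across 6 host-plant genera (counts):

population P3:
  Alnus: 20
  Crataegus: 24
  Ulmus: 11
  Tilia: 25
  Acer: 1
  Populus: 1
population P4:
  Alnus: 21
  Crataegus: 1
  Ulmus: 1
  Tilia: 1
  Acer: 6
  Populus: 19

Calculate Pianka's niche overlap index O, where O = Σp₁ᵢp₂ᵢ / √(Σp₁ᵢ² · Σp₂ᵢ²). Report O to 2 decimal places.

0.42

Proportions for population P3 (n=82): 20/82=0.2439, 24/82=0.2927, 11/82=0.1341, 25/82=0.3049, 1/82=0.0122, 1/82=0.0122
Proportions for population P4 (n=49): 21/49=0.4286, 1/49=0.0204, 1/49=0.0204, 1/49=0.0204, 6/49=0.1224, 19/49=0.3878
Σ p₁ᵢp₂ᵢ = 0.104536 + 0.005971 + 0.002736 + 0.006220 + 0.001493 + 0.004731 = 0.125687
Σp_1ᵢ² = 0.2439² + 0.2927² + 0.1341² + 0.3049² + 0.0122² + 0.0122² = 0.059487 + 0.085673 + 0.017983 + 0.092964 + 0.000149 + 0.000149 = 0.256405
Σp_2ᵢ² = 0.4286² + 0.0204² + 0.0204² + 0.0204² + 0.1224² + 0.3878² = 0.183698 + 0.000416 + 0.000416 + 0.000416 + 0.014982 + 0.150389 = 0.350317
O = 0.125687 / √(0.256405 × 0.350317) = 0.125687 / 0.2997049 = 0.4194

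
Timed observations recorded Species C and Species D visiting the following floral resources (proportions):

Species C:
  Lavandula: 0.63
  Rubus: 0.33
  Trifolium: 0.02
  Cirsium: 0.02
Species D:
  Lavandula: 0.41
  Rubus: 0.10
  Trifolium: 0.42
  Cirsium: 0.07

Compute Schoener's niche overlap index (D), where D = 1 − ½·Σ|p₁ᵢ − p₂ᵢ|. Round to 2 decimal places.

Σ|p₁ᵢ − p₂ᵢ| = 0.22 + 0.23 + 0.40 + 0.05 = 0.90
D = 1 − ½ × 0.90 = 1 − 0.450 = 0.5500

0.55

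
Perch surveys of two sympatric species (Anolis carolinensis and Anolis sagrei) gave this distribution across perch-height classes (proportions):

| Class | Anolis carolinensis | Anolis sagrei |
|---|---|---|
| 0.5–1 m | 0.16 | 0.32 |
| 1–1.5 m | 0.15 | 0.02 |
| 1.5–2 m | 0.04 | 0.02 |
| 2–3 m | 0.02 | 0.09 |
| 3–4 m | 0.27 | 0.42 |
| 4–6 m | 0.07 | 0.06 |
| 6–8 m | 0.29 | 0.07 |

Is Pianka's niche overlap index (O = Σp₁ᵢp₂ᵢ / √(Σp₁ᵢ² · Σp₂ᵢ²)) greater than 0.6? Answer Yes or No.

Yes

Σ p₁ᵢp₂ᵢ = 0.0512 + 0.0030 + 0.0008 + 0.0018 + 0.1134 + 0.0042 + 0.0203 = 0.1947
Σp_1ᵢ² = 0.16² + 0.15² + 0.04² + 0.02² + 0.27² + 0.07² + 0.29² = 0.0256 + 0.0225 + 0.0016 + 0.0004 + 0.0729 + 0.0049 + 0.0841 = 0.2120
Σp_2ᵢ² = 0.32² + 0.02² + 0.02² + 0.09² + 0.42² + 0.06² + 0.07² = 0.1024 + 0.0004 + 0.0004 + 0.0081 + 0.1764 + 0.0036 + 0.0049 = 0.2962
O = 0.1947 / √(0.2120 × 0.2962) = 0.1947 / 0.25059 = 0.7770
O = 0.7770 > 0.6 → Yes.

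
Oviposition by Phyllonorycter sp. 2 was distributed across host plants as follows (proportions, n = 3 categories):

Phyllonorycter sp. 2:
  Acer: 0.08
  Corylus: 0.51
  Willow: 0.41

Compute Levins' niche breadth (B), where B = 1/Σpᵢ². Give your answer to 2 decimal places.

2.30

Σpᵢ² = 0.08² + 0.51² + 0.41² = 0.0064 + 0.2601 + 0.1681 = 0.4346
B = 1 / 0.4346 = 2.3010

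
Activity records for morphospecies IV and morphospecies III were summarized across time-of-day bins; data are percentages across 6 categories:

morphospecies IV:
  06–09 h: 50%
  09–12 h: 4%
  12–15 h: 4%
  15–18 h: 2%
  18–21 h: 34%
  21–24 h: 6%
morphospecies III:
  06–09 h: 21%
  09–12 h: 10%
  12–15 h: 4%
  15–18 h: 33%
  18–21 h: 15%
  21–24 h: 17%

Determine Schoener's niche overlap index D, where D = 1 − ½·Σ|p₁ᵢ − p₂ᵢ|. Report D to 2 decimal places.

Convert percentages to proportions (divide by 100).
Σ|p₁ᵢ − p₂ᵢ| = 0.29 + 0.06 + 0.00 + 0.31 + 0.19 + 0.11 = 0.96
D = 1 − ½ × 0.96 = 1 − 0.480 = 0.5200

0.52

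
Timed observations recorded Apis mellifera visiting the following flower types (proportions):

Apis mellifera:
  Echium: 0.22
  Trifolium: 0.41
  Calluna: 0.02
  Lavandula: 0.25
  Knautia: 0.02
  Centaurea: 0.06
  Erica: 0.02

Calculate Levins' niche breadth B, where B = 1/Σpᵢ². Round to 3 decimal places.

3.524

Σpᵢ² = 0.22² + 0.41² + 0.02² + 0.25² + 0.02² + 0.06² + 0.02² = 0.0484 + 0.1681 + 0.0004 + 0.0625 + 0.0004 + 0.0036 + 0.0004 = 0.2838
B = 1 / 0.2838 = 3.52361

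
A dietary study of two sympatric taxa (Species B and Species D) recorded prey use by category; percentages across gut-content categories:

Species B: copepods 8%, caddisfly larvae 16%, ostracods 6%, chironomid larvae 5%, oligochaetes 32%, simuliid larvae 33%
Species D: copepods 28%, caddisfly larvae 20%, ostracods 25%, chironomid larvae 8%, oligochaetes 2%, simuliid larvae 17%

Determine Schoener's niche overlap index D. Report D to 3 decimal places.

0.540

Convert percentages to proportions (divide by 100).
Σ|p₁ᵢ − p₂ᵢ| = 0.20 + 0.04 + 0.19 + 0.03 + 0.30 + 0.16 = 0.92
D = 1 − ½ × 0.92 = 1 − 0.460 = 0.54000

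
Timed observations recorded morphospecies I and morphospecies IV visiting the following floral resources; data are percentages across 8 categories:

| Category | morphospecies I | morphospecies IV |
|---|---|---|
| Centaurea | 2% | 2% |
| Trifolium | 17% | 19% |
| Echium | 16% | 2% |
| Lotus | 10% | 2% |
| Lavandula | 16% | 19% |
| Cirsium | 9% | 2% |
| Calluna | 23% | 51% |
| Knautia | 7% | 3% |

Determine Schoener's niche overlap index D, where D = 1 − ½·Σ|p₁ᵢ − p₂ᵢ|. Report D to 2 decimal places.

Convert percentages to proportions (divide by 100).
Σ|p₁ᵢ − p₂ᵢ| = 0.00 + 0.02 + 0.14 + 0.08 + 0.03 + 0.07 + 0.28 + 0.04 = 0.66
D = 1 − ½ × 0.66 = 1 − 0.330 = 0.6700

0.67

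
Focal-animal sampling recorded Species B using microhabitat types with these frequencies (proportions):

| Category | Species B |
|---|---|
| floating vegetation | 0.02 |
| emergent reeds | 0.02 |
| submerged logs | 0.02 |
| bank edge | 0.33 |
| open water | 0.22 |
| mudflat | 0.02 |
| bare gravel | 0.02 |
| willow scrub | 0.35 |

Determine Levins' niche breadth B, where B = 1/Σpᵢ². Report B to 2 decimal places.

3.55

Σpᵢ² = 0.02² + 0.02² + 0.02² + 0.33² + 0.22² + 0.02² + 0.02² + 0.35² = 0.0004 + 0.0004 + 0.0004 + 0.1089 + 0.0484 + 0.0004 + 0.0004 + 0.1225 = 0.2818
B = 1 / 0.2818 = 3.5486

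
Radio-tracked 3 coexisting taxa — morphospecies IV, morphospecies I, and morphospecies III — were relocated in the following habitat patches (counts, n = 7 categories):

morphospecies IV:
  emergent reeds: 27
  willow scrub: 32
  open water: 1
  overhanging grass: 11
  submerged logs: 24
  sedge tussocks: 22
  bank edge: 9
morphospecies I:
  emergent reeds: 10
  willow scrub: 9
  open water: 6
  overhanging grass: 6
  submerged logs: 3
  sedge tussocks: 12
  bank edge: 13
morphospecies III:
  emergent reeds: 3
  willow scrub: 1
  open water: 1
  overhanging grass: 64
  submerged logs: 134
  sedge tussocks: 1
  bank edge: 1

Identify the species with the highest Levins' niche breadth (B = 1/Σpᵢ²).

Proportions for morphospecies IV (n=126): 27/126=0.2143, 32/126=0.2540, 1/126=0.0079, 11/126=0.0873, 24/126=0.1905, 22/126=0.1746, 9/126=0.0714
Proportions for morphospecies I (n=59): 10/59=0.1695, 9/59=0.1525, 6/59=0.1017, 6/59=0.1017, 3/59=0.0508, 12/59=0.2034, 13/59=0.2203
Proportions for morphospecies III (n=205): 3/205=0.0146, 1/205=0.0049, 1/205=0.0049, 64/205=0.3122, 134/205=0.6537, 1/205=0.0049, 1/205=0.0049
Σp_IVᵢ² = 0.2143² + 0.2540² + 0.0079² + 0.0873² + 0.1905² + 0.1746² + 0.0714² = 0.045924 + 0.064516 + 0.000062 + 0.007621 + 0.036290 + 0.030485 + 0.005098 = 0.189996
B_IV = 1 / 0.189996 = 5.2633
Σp_Iᵢ² = 0.1695² + 0.1525² + 0.1017² + 0.1017² + 0.0508² + 0.2034² + 0.2203² = 0.028730 + 0.023256 + 0.010343 + 0.010343 + 0.002581 + 0.041372 + 0.048532 = 0.165157
B_I = 1 / 0.165157 = 6.0548
Σp_IIIᵢ² = 0.0146² + 0.0049² + 0.0049² + 0.3122² + 0.6537² + 0.0049² + 0.0049² = 0.000213 + 0.000024 + 0.000024 + 0.097469 + 0.427324 + 0.000024 + 0.000024 = 0.525102
B_III = 1 / 0.525102 = 1.9044
Highest B → broadest niche (most generalist): morphospecies I (B = 6.05).

morphospecies I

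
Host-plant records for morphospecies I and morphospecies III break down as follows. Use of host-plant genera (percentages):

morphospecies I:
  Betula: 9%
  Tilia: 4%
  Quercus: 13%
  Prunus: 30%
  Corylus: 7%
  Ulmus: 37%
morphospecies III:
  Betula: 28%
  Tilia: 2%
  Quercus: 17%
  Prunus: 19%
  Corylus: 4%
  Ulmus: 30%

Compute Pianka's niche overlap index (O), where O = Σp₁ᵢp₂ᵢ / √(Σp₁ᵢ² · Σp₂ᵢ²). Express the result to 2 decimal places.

0.89

Convert percentages to proportions (divide by 100).
Σ p₁ᵢp₂ᵢ = 0.0252 + 0.0008 + 0.0221 + 0.0570 + 0.0028 + 0.1110 = 0.2189
Σp_1ᵢ² = 0.09² + 0.04² + 0.13² + 0.30² + 0.07² + 0.37² = 0.0081 + 0.0016 + 0.0169 + 0.0900 + 0.0049 + 0.1369 = 0.2584
Σp_2ᵢ² = 0.28² + 0.02² + 0.17² + 0.19² + 0.04² + 0.30² = 0.0784 + 0.0004 + 0.0289 + 0.0361 + 0.0016 + 0.0900 = 0.2354
O = 0.2189 / √(0.2584 × 0.2354) = 0.2189 / 0.24663 = 0.8876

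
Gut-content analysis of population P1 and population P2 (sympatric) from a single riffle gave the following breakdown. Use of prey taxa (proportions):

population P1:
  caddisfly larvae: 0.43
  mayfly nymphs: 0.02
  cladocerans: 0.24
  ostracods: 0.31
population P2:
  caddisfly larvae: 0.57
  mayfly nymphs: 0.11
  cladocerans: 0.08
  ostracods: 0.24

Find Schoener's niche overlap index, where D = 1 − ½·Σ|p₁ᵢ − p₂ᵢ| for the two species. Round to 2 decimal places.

0.77

Σ|p₁ᵢ − p₂ᵢ| = 0.14 + 0.09 + 0.16 + 0.07 = 0.46
D = 1 − ½ × 0.46 = 1 − 0.230 = 0.7700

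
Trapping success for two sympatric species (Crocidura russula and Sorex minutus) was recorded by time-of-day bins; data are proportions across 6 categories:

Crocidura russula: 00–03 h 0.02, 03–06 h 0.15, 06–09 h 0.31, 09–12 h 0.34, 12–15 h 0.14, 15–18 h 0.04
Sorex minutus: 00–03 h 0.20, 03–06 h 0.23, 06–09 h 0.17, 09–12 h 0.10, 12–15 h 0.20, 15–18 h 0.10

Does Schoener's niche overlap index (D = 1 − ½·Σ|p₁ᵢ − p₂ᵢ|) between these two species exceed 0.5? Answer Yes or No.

Yes

Σ|p₁ᵢ − p₂ᵢ| = 0.18 + 0.08 + 0.14 + 0.24 + 0.06 + 0.06 = 0.76
D = 1 − ½ × 0.76 = 1 − 0.380 = 0.6200
D = 0.6200 > 0.5 → Yes.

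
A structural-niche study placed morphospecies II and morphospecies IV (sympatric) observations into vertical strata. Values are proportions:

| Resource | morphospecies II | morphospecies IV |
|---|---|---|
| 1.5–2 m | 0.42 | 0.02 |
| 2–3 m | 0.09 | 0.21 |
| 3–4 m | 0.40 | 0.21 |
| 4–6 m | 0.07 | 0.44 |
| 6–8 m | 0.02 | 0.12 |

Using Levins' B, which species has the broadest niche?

Σp_IIᵢ² = 0.42² + 0.09² + 0.40² + 0.07² + 0.02² = 0.1764 + 0.0081 + 0.1600 + 0.0049 + 0.0004 = 0.3498
B_II = 1 / 0.3498 = 2.8588
Σp_IVᵢ² = 0.02² + 0.21² + 0.21² + 0.44² + 0.12² = 0.0004 + 0.0441 + 0.0441 + 0.1936 + 0.0144 = 0.2966
B_IV = 1 / 0.2966 = 3.3715
Highest B → broadest niche (most generalist): morphospecies IV (B = 3.37).

morphospecies IV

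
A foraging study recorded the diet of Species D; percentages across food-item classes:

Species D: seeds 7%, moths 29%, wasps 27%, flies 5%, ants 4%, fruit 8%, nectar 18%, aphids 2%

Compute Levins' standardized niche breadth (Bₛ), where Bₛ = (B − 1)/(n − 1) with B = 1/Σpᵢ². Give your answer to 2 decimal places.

0.55

Convert percentages to proportions (divide by 100).
Σpᵢ² = 0.07² + 0.29² + 0.27² + 0.05² + 0.04² + 0.08² + 0.18² + 0.02² = 0.0049 + 0.0841 + 0.0729 + 0.0025 + 0.0016 + 0.0064 + 0.0324 + 0.0004 = 0.2052
B = 1 / 0.2052 = 4.8733
Bₛ = (B − 1)/(n − 1) = (4.8733 − 1)/(8 − 1) = 3.8733/7 = 0.5533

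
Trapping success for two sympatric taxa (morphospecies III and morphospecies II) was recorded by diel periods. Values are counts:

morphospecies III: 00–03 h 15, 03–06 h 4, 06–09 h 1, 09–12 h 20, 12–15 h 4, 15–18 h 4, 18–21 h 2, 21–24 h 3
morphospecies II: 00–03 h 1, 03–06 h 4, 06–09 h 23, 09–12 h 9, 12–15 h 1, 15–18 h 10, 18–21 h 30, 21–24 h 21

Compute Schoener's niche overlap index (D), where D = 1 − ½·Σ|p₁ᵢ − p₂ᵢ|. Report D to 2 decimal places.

Proportions for morphospecies III (n=53): 15/53=0.2830, 4/53=0.0755, 1/53=0.0189, 20/53=0.3774, 4/53=0.0755, 4/53=0.0755, 2/53=0.0377, 3/53=0.0566
Proportions for morphospecies II (n=99): 1/99=0.0101, 4/99=0.0404, 23/99=0.2323, 9/99=0.0909, 1/99=0.0101, 10/99=0.1010, 30/99=0.3030, 21/99=0.2121
Σ|p₁ᵢ − p₂ᵢ| = 0.2729 + 0.0351 + 0.2134 + 0.2865 + 0.0654 + 0.0255 + 0.2653 + 0.1555 = 1.3196
D = 1 − ½ × 1.3196 = 1 − 0.65980 = 0.34020

0.34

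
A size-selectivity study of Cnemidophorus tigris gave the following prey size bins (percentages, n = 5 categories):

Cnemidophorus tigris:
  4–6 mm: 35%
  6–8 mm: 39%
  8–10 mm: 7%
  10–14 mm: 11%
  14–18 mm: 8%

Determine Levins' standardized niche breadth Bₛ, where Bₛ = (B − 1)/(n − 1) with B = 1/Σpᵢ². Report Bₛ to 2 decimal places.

0.59

Convert percentages to proportions (divide by 100).
Σpᵢ² = 0.35² + 0.39² + 0.07² + 0.11² + 0.08² = 0.1225 + 0.1521 + 0.0049 + 0.0121 + 0.0064 = 0.2980
B = 1 / 0.2980 = 3.3557
Bₛ = (B − 1)/(n − 1) = (3.3557 − 1)/(5 − 1) = 2.3557/4 = 0.5889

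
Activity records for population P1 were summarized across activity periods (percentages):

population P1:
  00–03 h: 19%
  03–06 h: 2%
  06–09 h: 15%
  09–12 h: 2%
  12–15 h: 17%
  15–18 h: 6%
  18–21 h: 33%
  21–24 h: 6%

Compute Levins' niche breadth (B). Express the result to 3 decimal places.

Convert percentages to proportions (divide by 100).
Σpᵢ² = 0.19² + 0.02² + 0.15² + 0.02² + 0.17² + 0.06² + 0.33² + 0.06² = 0.0361 + 0.0004 + 0.0225 + 0.0004 + 0.0289 + 0.0036 + 0.1089 + 0.0036 = 0.2044
B = 1 / 0.2044 = 4.89237

4.892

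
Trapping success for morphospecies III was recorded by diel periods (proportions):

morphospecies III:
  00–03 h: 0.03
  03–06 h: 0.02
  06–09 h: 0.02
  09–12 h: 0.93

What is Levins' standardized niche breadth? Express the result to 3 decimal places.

Σpᵢ² = 0.03² + 0.02² + 0.02² + 0.93² = 0.0009 + 0.0004 + 0.0004 + 0.8649 = 0.8666
B = 1 / 0.8666 = 1.15393
Bₛ = (B − 1)/(n − 1) = (1.15393 − 1)/(4 − 1) = 0.15393/3 = 0.05131

0.051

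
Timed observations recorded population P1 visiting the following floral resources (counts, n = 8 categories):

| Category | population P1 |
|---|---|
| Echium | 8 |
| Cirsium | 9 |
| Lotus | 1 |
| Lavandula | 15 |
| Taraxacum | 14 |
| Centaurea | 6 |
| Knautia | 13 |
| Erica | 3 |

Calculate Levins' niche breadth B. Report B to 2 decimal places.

6.10

Proportions for population P1 (n=69): 8/69=0.1159, 9/69=0.1304, 1/69=0.0145, 15/69=0.2174, 14/69=0.2029, 6/69=0.0870, 13/69=0.1884, 3/69=0.0435
Σpᵢ² = 0.1159² + 0.1304² + 0.0145² + 0.2174² + 0.2029² + 0.0870² + 0.1884² + 0.0435² = 0.013433 + 0.017004 + 0.000210 + 0.047263 + 0.041168 + 0.007569 + 0.035495 + 0.001892 = 0.164034
B = 1 / 0.164034 = 6.0963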